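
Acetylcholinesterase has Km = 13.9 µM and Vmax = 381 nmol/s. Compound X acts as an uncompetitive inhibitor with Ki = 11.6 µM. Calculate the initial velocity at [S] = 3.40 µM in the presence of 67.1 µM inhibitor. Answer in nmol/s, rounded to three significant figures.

With α = 1 + [I]/Ki = 1 + 67.1/11.6 = 6.784, the uncompetitive rate law is v = (Vmax/α)·[S] / (Km/α + [S]).
v = (381/6.784)×3.40 / (13.9/6.784 + 3.40) = 190.9/5.449 = 35.0 nmol/s.

35.0 nmol/s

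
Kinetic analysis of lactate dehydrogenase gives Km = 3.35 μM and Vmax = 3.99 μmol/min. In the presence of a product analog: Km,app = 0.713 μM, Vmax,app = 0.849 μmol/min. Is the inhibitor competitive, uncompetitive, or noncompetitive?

Both Km and Vmax decrease by the same factor (~4.70-fold) — characteristic of uncompetitive inhibition.

uncompetitive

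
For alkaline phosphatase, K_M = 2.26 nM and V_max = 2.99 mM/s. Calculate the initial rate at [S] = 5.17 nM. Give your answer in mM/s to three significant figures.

2.08 mM/s

v = Vmax·[S]/(Km + [S]) = 2.99 × 5.17 / (2.26 + 5.17)
  = 15.46 / 7.430 = 2.08 mM/s.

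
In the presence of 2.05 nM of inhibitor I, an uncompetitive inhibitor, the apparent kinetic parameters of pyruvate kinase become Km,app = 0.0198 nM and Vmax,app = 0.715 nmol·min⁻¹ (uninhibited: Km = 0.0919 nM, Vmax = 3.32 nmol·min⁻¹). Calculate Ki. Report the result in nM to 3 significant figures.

Uncompetitive: Vmax,app = Vmax/α (and Km,app = Km/α) with α = 1 + [I]/Ki.
α = Vmax/Vmax,app = 3.32/0.715 = 4.643.
Ki = [I]/(α − 1) = 2.05/3.643 = 0.563 nM.

0.563 nM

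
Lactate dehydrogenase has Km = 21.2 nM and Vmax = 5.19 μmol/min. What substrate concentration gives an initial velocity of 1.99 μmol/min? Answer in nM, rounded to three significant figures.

13.2 nM

Rearranging v = Vmax[S]/(Km+[S]) gives [S] = Km·v/(Vmax − v).
[S] = 21.2 × 1.99 / (5.19 − 1.99) = 42.19/3.200 = 13.2 nM.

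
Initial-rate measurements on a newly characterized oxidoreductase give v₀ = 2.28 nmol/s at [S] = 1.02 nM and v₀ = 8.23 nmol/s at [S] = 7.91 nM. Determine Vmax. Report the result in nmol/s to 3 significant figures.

13.4 nmol/s

From v = Vmax[S]/(Km+[S]), each point gives Vmax = v(Km+[S])/[S].
Equating: 2.28(Km+1.02)/1.02 = 8.23(Km+7.91)/7.91.
2.235·Km + 2.28 = 1.040·Km + 8.23, so (2.235 − 1.040)·Km = 8.23 − 2.28.
Km = 5.950/1.195 = 4.98 nM; then Vmax = 2.28(4.98+1.02)/1.02 = 13.4 nmol/s.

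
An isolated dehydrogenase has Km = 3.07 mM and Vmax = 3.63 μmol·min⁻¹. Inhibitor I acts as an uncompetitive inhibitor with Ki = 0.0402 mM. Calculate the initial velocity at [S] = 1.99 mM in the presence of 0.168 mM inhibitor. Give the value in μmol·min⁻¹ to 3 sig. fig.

With α = 1 + [I]/Ki = 1 + 0.168/0.0402 = 5.179, the uncompetitive rate law is v = (Vmax/α)·[S] / (Km/α + [S]).
v = (3.63/5.179)×1.99 / (3.07/5.179 + 1.99) = 1.395/2.583 = 0.540 μmol·min⁻¹.

0.540 μmol·min⁻¹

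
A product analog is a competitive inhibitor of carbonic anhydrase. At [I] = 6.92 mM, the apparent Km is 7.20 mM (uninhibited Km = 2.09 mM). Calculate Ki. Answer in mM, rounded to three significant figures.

Competitive: Km,app = α·Km with α = 1 + [I]/Ki.
α = Km,app/Km = 7.20/2.09 = 3.445.
Since α = 1 + [I]/Ki, [I]/Ki = 3.445 − 1 = 2.445 and Ki = 6.92/2.445 = 2.83 mM.

2.83 mM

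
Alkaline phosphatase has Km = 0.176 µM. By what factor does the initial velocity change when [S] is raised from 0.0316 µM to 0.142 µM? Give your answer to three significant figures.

2.93

Since Vmax cancels, v₂/v₁ = [S]₂(Km+[S]₁) / [S]₁(Km+[S]₂).
= 0.142×(0.176+0.0316) / (0.0316×(0.176+0.142)) = 0.02948/0.01005 = 2.93.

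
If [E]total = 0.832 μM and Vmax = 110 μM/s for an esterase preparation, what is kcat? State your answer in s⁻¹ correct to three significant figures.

kcat = Vmax/[E]total = 110 μM/s / 0.832 μM = 132 s⁻¹.

132 s⁻¹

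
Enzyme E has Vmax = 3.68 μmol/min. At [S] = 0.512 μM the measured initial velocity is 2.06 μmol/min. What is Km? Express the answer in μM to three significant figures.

0.403 μM

From v = Vmax[S]/(Km+[S]), Km = [S](Vmax − v)/v.
Km = 0.512 × (3.68 − 2.06) / 2.06 = 0.8294/2.06 = 0.403 μM.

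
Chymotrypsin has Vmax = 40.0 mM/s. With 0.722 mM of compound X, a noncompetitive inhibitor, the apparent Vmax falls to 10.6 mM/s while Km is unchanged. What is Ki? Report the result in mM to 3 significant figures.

0.260 mM

Noncompetitive: Vmax,app = Vmax/α with α = 1 + [I]/Ki.
α = Vmax/Vmax,app = 40.0/10.6 = 3.774.
Ki = [I]/(α − 1) = 0.722/2.774 = 0.260 mM.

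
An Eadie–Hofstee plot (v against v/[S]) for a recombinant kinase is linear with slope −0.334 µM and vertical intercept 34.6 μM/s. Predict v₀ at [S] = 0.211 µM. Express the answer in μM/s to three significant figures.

In the Eadie–Hofstee form v = Vmax − Km·(v/[S]), the slope is −Km and the intercept is Vmax, so Km = 0.334 µM and Vmax = 34.6 μM/s.
v = 34.6 × 0.211/(0.334 + 0.211) = 13.4 μM/s.

13.4 μM/s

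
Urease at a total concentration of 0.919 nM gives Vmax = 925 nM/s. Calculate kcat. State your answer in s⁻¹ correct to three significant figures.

kcat = Vmax/[E]total = 925 nM/s / 0.919 nM = 1010 s⁻¹.

1010 s⁻¹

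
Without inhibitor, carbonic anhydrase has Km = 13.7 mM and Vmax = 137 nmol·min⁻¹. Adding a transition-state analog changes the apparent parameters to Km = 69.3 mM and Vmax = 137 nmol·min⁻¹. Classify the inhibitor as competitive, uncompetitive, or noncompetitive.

Km increases (13.7 → 69.3 mM) while Vmax is unchanged — the hallmark of competitive inhibition.

competitive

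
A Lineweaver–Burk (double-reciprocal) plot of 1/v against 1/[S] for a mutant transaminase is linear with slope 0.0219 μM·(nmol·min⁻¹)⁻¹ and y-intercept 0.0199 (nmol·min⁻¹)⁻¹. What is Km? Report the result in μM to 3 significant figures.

1.10 μM

y-intercept = 1/Vmax ⇒ Vmax = 50.3 nmol·min⁻¹; slope = Km/Vmax ⇒ Km = slope × Vmax.
Km = 0.0219 × 50.3 = 1.10 μM.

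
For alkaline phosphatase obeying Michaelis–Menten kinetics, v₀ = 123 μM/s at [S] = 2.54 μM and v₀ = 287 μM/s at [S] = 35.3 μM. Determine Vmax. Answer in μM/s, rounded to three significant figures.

In reciprocal form, 1/v = (Km/Vmax)·(1/[S]) + 1/Vmax. The two points give (1/[S], 1/v) = (0.3937, 0.008130) and (0.02833, 0.003484).
Slope = (0.008130 − 0.003484)/(0.3937 − 0.02833) = 0.01272; intercept = 0.008130 − 0.01272×0.3937 = 0.003124.
Vmax = 1/intercept = 320 μM/s; Km = slope × Vmax = 0.01272 × 320 = 4.07 μM.

320 μM/s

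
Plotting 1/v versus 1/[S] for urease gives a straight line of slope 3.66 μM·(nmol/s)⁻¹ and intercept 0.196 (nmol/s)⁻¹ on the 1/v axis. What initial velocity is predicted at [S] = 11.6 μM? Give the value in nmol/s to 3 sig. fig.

1.95 nmol/s

The y-intercept is 1/Vmax, so Vmax = 1/0.196 = 5.10 nmol/s.
The slope is Km/Vmax, so Km = 3.66 × 5.10 = 18.7 μM.
Then v = 5.10 × 11.6/(18.7 + 11.6) = 1.95 nmol/s.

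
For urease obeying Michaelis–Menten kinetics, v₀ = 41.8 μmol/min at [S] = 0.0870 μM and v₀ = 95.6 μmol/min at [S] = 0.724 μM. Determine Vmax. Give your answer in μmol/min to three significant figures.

116 μmol/min

In reciprocal form, 1/v = (Km/Vmax)·(1/[S]) + 1/Vmax. The two points give (1/[S], 1/v) = (11.49, 0.02392) and (1.381, 0.01046).
Slope = (0.02392 − 0.01046)/(11.49 − 1.381) = 0.001331; intercept = 0.02392 − 0.001331×11.49 = 0.008621.
Vmax = 1/intercept = 116 μmol/min; Km = slope × Vmax = 0.001331 × 116 = 0.154 μM.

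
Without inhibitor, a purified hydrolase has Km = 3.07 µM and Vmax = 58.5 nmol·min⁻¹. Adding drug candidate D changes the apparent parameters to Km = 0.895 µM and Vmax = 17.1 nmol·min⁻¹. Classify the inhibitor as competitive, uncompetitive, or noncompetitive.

uncompetitive

Both Km and Vmax decrease by the same factor (~3.43-fold) — characteristic of uncompetitive inhibition.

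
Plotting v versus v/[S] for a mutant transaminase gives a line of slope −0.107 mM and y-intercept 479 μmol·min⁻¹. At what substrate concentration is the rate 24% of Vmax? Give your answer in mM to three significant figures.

The Eadie–Hofstee slope gives Km = 0.107 mM (slope = −Km).
v/Vmax = [S]/(Km+[S]) = 0.24 ⇒ [S] = Km·0.24/(1−0.24) = 0.107 × 0.3158 = 0.0338 mM.

0.0338 mM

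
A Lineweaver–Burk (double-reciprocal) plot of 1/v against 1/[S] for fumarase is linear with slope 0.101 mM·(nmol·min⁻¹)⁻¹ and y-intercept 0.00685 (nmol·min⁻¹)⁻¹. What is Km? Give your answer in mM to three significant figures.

14.7 mM

y-intercept = 1/Vmax ⇒ Vmax = 146 nmol·min⁻¹; slope = Km/Vmax ⇒ Km = slope × Vmax.
Km = 0.101 × 146 = 14.7 mM.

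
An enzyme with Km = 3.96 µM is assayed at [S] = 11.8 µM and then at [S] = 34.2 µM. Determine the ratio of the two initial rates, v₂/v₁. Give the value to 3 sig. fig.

1.20

The fractional saturations are [S]/(Km+[S]) = 11.8/15.76 = 0.7487 and 34.2/38.16 = 0.8962.
v₂/v₁ is just their ratio: 0.8962/0.7487 = 1.20.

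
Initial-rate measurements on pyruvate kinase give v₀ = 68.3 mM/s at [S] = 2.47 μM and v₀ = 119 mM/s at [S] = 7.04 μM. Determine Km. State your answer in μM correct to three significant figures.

In reciprocal form, 1/v = (Km/Vmax)·(1/[S]) + 1/Vmax. The two points give (1/[S], 1/v) = (0.4049, 0.01464) and (0.1420, 0.008403).
Slope = (0.01464 − 0.008403)/(0.4049 − 0.1420) = 0.02374; intercept = 0.01464 − 0.02374×0.4049 = 0.005032.
Vmax = 1/intercept = 199 mM/s; Km = slope × Vmax = 0.02374 × 199 = 4.72 μM.

4.72 μM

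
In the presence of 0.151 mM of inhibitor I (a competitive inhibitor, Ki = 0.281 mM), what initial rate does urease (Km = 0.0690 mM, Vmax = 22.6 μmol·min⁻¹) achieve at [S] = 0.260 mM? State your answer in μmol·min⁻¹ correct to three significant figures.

16.1 μmol·min⁻¹

α = 1 + [I]/Ki = 1 + 0.151/0.281 = 1.537.
For a competitive inhibitor, Vmax is unchanged and the apparent Km becomes α·Km: Km,app = 0.106 mM, Vmax,app = 22.6 μmol·min⁻¹.
v = Vmax,app·[S]/(Km,app + [S]) = 22.6 × 0.260/(0.106 + 0.260) = 16.1 μmol·min⁻¹.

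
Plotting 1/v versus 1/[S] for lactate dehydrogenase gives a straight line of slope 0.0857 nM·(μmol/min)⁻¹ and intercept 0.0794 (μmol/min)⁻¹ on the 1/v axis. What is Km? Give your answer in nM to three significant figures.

y-intercept = 1/Vmax ⇒ Vmax = 12.6 μmol/min; slope = Km/Vmax ⇒ Km = slope × Vmax.
Km = 0.0857 × 12.6 = 1.08 nM.

1.08 nM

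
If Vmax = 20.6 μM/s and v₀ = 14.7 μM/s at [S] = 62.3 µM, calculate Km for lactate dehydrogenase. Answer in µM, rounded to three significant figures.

25.0 µM

From v = Vmax[S]/(Km+[S]), Km = [S](Vmax − v)/v.
Km = 62.3 × (20.6 − 14.7) / 14.7 = 367.6/14.7 = 25.0 µM.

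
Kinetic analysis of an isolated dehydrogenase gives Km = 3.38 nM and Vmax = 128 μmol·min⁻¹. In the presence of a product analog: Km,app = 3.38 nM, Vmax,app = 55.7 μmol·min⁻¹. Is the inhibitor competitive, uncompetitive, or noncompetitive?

noncompetitive

Vmax decreases (128 → 55.7 μmol·min⁻¹) while Km is unchanged — pure noncompetitive inhibition.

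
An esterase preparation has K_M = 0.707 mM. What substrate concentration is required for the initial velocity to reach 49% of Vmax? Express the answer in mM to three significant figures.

0.679 mM

v/Vmax = [S]/(Km+[S]) = 0.49, so [S] = Km·0.49/(1 − 0.49) = 0.707 × 0.9608.
[S] = 0.679 mM.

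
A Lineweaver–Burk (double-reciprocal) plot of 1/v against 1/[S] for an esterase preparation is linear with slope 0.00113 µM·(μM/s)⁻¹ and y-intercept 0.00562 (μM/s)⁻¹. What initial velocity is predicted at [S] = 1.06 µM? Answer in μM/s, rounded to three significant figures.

150 μM/s

The y-intercept is 1/Vmax, so Vmax = 1/0.00562 = 178 μM/s.
The slope is Km/Vmax, so Km = 0.00113 × 178 = 0.201 µM.
Then v = 178 × 1.06/(0.201 + 1.06) = 150 μM/s.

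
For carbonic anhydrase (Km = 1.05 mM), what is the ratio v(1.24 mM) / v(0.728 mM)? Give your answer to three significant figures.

1.32

Since Vmax cancels, v₂/v₁ = [S]₂(Km+[S]₁) / [S]₁(Km+[S]₂).
= 1.24×(1.05+0.728) / (0.728×(1.05+1.24)) = 2.205/1.667 = 1.32.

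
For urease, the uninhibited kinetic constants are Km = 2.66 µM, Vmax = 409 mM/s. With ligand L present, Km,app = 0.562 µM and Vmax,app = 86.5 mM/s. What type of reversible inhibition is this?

uncompetitive

Both Km and Vmax decrease by the same factor (~4.73-fold) — characteristic of uncompetitive inhibition.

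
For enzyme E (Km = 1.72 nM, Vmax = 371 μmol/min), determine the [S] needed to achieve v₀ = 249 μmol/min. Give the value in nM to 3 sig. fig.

3.51 nM

Rearranging v = Vmax[S]/(Km+[S]) gives [S] = Km·v/(Vmax − v).
[S] = 1.72 × 249 / (371 − 249) = 428.3/122.0 = 3.51 nM.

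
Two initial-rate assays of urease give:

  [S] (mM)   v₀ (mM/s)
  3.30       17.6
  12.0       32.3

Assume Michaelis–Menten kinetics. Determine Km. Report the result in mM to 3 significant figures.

5.56 mM

In reciprocal form, 1/v = (Km/Vmax)·(1/[S]) + 1/Vmax. The two points give (1/[S], 1/v) = (0.3030, 0.05682) and (0.08333, 0.03096).
Slope = (0.05682 − 0.03096)/(0.3030 − 0.08333) = 0.1177; intercept = 0.05682 − 0.1177×0.3030 = 0.02115.
Vmax = 1/intercept = 47.3 mM/s; Km = slope × Vmax = 0.1177 × 47.3 = 5.56 mM.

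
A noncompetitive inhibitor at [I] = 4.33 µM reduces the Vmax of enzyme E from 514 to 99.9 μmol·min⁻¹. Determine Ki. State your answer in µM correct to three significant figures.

1.04 µM

Noncompetitive: Vmax,app = Vmax/α with α = 1 + [I]/Ki.
α = Vmax/Vmax,app = 514/99.9 = 5.145.
Since α = 1 + [I]/Ki, [I]/Ki = 5.145 − 1 = 4.145 and Ki = 4.33/4.145 = 1.04 µM.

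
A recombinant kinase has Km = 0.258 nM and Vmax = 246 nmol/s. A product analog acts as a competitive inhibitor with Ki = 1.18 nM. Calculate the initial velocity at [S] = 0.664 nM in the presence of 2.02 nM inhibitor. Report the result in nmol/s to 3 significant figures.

120 nmol/s

With α = 1 + [I]/Ki = 1 + 2.02/1.18 = 2.712, the competitive rate law is v = Vmax[S] / (αKm + [S]).
v = 246×0.664 / (2.712×0.258 + 0.664) = 163.3/1.364 = 120 nmol/s.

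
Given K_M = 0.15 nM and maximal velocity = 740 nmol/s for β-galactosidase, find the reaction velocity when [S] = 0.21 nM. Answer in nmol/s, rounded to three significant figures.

v = Vmax·[S]/(Km + [S]) = 740 × 0.21 / (0.15 + 0.21)
  = 155.4 / 0.3600 = 432 nmol/s.

432 nmol/s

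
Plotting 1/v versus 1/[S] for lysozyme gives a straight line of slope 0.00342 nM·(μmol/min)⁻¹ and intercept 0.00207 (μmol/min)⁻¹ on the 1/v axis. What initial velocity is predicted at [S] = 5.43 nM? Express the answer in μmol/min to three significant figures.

The y-intercept is 1/Vmax, so Vmax = 1/0.00207 = 483 μmol/min.
The slope is Km/Vmax, so Km = 0.00342 × 483 = 1.65 nM.
Then v = 483 × 5.43/(1.65 + 5.43) = 370 μmol/min.

370 μmol/min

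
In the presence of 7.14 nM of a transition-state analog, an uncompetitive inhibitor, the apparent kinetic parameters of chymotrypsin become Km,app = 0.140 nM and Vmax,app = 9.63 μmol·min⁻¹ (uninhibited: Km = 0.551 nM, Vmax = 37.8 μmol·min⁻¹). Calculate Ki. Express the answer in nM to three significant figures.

Uncompetitive: Vmax,app = Vmax/α (and Km,app = Km/α) with α = 1 + [I]/Ki.
α = Vmax/Vmax,app = 37.8/9.63 = 3.925.
Ki = [I]/(α − 1) = 7.14/2.925 = 2.44 nM.

2.44 nM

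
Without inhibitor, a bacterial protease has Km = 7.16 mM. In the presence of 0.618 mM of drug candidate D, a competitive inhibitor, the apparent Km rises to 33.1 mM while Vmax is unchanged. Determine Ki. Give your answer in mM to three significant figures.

Competitive: Km,app = α·Km with α = 1 + [I]/Ki.
α = Km,app/Km = 33.1/7.16 = 4.623.
Ki = [I]/(α − 1) = 0.618/3.623 = 0.171 mM.

0.171 mM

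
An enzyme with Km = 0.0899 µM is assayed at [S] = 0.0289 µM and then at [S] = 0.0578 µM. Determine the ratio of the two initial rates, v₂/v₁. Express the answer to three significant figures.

The fractional saturations are [S]/(Km+[S]) = 0.0289/0.1188 = 0.2433 and 0.0578/0.1477 = 0.3913.
v₂/v₁ is just their ratio: 0.3913/0.2433 = 1.61.

1.61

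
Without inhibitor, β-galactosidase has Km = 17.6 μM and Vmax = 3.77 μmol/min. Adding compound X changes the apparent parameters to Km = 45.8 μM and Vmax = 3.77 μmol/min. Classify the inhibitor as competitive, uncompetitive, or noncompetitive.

competitive

Km increases (17.6 → 45.8 μM) while Vmax is unchanged — the hallmark of competitive inhibition.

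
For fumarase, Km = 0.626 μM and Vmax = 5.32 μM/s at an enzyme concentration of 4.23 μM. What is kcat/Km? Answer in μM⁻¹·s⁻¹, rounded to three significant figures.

kcat = Vmax/[E]total = 5.32/4.23 = 1.26 s⁻¹.
kcat/Km = 1.26/0.626 = 2.01 μM⁻¹·s⁻¹.

2.01 μM⁻¹·s⁻¹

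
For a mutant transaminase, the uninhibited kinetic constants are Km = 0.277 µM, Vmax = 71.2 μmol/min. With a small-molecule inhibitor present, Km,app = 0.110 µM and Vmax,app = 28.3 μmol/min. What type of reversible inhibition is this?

uncompetitive

Both Km and Vmax decrease by the same factor (~2.52-fold) — characteristic of uncompetitive inhibition.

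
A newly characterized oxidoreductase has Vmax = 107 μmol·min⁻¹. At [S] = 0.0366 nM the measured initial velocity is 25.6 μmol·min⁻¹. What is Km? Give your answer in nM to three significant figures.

From v = Vmax[S]/(Km+[S]), Km = [S](Vmax − v)/v.
Km = 0.0366 × (107 − 25.6) / 25.6 = 2.979/25.6 = 0.116 nM.

0.116 nM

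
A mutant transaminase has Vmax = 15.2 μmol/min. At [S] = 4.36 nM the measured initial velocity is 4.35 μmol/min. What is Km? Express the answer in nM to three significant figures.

From v = Vmax[S]/(Km+[S]), Km = [S](Vmax − v)/v.
Km = 4.36 × (15.2 − 4.35) / 4.35 = 47.31/4.35 = 10.9 nM.

10.9 nM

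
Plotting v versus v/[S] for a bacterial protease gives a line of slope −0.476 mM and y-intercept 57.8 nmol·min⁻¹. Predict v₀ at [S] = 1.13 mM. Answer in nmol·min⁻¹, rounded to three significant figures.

In the Eadie–Hofstee form v = Vmax − Km·(v/[S]), the slope is −Km and the intercept is Vmax, so Km = 0.476 mM and Vmax = 57.8 nmol·min⁻¹.
v = 57.8 × 1.13/(0.476 + 1.13) = 40.7 nmol·min⁻¹.

40.7 nmol·min⁻¹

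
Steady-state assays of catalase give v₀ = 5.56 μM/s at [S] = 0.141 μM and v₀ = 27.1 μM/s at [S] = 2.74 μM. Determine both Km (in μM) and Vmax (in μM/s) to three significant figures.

In reciprocal form, 1/v = (Km/Vmax)·(1/[S]) + 1/Vmax. The two points give (1/[S], 1/v) = (7.092, 0.1799) and (0.3650, 0.03690).
Slope = (0.1799 − 0.03690)/(7.092 − 0.3650) = 0.02125; intercept = 0.1799 − 0.02125×7.092 = 0.02914.
Vmax = 1/intercept = 34.3 μM/s; Km = slope × Vmax = 0.02125 × 34.3 = 0.729 μM.

Km = 0.729 μM; Vmax = 34.3 μM/s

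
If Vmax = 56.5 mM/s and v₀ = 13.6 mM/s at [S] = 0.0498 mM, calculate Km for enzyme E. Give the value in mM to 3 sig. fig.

From v = Vmax[S]/(Km+[S]), Km = [S](Vmax − v)/v.
Km = 0.0498 × (56.5 − 13.6) / 13.6 = 2.136/13.6 = 0.157 mM.

0.157 mM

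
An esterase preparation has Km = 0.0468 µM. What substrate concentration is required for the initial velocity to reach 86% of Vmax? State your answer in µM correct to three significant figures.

0.287 µM

v/Vmax = [S]/(Km+[S]) = 0.86, so [S] = Km·0.86/(1 − 0.86) = 0.0468 × 6.143.
[S] = 0.287 µM.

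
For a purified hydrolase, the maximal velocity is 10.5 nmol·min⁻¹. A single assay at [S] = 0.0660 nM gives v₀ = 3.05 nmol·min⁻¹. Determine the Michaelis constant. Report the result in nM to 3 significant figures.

v/Vmax = 3.05/10.5 = 0.2905 = [S]/(Km+[S]).
So Km + [S] = [S]/0.2905 = 0.2272 nM, giving Km = 0.2272 − 0.0660 = 0.161 nM.

0.161 nM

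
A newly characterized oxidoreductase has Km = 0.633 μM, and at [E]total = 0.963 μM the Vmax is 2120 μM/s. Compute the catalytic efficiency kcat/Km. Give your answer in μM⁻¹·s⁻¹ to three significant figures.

kcat = Vmax/[E]total = 2120/0.963 = 2200 s⁻¹.
kcat/Km = 2200/0.633 = 3480 μM⁻¹·s⁻¹.

3480 μM⁻¹·s⁻¹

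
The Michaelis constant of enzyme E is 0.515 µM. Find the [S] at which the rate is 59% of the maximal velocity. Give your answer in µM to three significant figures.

v/Vmax = [S]/(Km+[S]) = 0.59, so [S] = Km·0.59/(1 − 0.59) = 0.515 × 1.439.
[S] = 0.741 µM.

0.741 µM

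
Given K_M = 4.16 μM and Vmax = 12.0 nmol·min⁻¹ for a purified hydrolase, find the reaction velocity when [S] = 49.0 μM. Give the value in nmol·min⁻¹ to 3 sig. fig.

11.1 nmol·min⁻¹

[S]/(Km+[S]) = 49.0/53.16 = 0.9217, the fractional saturation.
v = 0.9217 × Vmax = 0.9217 × 12.0 = 11.1 nmol·min⁻¹.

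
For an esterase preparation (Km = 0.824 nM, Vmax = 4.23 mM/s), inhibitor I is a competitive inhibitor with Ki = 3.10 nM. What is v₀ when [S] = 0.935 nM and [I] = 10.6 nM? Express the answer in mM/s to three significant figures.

α = 1 + [I]/Ki = 1 + 10.6/3.10 = 4.419.
For a competitive inhibitor, Vmax is unchanged and the apparent Km becomes α·Km: Km,app = 3.64 nM, Vmax,app = 4.23 mM/s.
v = Vmax,app·[S]/(Km,app + [S]) = 4.23 × 0.935/(3.64 + 0.935) = 0.864 mM/s.

0.864 mM/s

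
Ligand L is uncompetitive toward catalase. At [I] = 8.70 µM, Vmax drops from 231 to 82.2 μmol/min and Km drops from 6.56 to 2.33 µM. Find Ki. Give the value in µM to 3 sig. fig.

Uncompetitive: Vmax,app = Vmax/α (and Km,app = Km/α) with α = 1 + [I]/Ki.
α = Vmax/Vmax,app = 231/82.2 = 2.810.
Ki = [I]/(α − 1) = 8.70/1.810 = 4.81 µM.

4.81 µM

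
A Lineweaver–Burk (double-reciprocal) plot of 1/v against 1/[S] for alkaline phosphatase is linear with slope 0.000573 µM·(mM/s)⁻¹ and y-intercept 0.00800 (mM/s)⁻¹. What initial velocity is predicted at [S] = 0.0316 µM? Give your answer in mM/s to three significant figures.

38.3 mM/s

The y-intercept is 1/Vmax, so Vmax = 1/0.00800 = 125 mM/s.
The slope is Km/Vmax, so Km = 0.000573 × 125 = 0.0716 µM.
Then v = 125 × 0.0316/(0.0716 + 0.0316) = 38.3 mM/s.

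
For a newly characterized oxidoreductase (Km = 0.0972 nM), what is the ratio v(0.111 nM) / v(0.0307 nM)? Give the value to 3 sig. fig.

Since Vmax cancels, v₂/v₁ = [S]₂(Km+[S]₁) / [S]₁(Km+[S]₂).
= 0.111×(0.0972+0.0307) / (0.0307×(0.0972+0.111)) = 0.01420/0.006392 = 2.22.

2.22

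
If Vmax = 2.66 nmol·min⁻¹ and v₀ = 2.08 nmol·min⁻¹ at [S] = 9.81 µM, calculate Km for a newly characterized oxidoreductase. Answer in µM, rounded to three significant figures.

From v = Vmax[S]/(Km+[S]), Km = [S](Vmax − v)/v.
Km = 9.81 × (2.66 − 2.08) / 2.08 = 5.690/2.08 = 2.74 µM.

2.74 µM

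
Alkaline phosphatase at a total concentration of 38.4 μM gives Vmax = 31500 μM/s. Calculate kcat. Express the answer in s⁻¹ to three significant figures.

820 s⁻¹

kcat = Vmax/[E]total = 31500 μM/s / 38.4 μM = 820 s⁻¹.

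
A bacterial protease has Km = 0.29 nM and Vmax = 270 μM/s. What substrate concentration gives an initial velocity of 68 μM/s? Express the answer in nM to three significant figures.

0.0976 nM

Rearranging v = Vmax[S]/(Km+[S]) gives [S] = Km·v/(Vmax − v).
[S] = 0.29 × 68 / (270 − 68) = 19.72/202.0 = 0.0976 nM.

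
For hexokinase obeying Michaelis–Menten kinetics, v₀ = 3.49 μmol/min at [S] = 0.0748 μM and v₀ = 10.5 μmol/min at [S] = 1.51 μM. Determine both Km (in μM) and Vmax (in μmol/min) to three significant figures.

In reciprocal form, 1/v = (Km/Vmax)·(1/[S]) + 1/Vmax. The two points give (1/[S], 1/v) = (13.37, 0.2865) and (0.6623, 0.09524).
Slope = (0.2865 − 0.09524)/(13.37 − 0.6623) = 0.01505; intercept = 0.2865 − 0.01505×13.37 = 0.08527.
Vmax = 1/intercept = 11.7 μmol/min; Km = slope × Vmax = 0.01505 × 11.7 = 0.177 μM.

Km = 0.177 μM; Vmax = 11.7 μmol/min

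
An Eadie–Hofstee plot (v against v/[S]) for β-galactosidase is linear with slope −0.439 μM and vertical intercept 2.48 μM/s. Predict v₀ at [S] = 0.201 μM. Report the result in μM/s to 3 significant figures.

0.779 μM/s

In the Eadie–Hofstee form v = Vmax − Km·(v/[S]), the slope is −Km and the intercept is Vmax, so Km = 0.439 μM and Vmax = 2.48 μM/s.
v = 2.48 × 0.201/(0.439 + 0.201) = 0.779 μM/s.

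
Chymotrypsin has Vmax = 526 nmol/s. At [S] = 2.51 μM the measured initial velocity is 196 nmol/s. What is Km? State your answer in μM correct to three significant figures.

From v = Vmax[S]/(Km+[S]), Km = [S](Vmax − v)/v.
Km = 2.51 × (526 − 196) / 196 = 828.3/196 = 4.23 μM.

4.23 μM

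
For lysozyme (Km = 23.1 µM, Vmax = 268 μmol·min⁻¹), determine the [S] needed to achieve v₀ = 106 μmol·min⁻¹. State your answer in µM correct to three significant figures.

Rearranging v = Vmax[S]/(Km+[S]) gives [S] = Km·v/(Vmax − v).
[S] = 23.1 × 106 / (268 − 106) = 2449/162.0 = 15.1 µM.

15.1 µM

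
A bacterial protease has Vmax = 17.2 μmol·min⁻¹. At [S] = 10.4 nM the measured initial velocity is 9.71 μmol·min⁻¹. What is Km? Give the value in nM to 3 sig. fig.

From v = Vmax[S]/(Km+[S]), Km = [S](Vmax − v)/v.
Km = 10.4 × (17.2 − 9.71) / 9.71 = 77.90/9.71 = 8.02 nM.

8.02 nM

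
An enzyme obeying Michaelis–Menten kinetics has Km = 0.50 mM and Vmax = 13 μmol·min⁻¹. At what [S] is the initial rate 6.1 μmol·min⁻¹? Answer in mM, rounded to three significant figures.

The required fractional saturation is v/Vmax = 6.1/13 = 0.4692.
Then [S]/(Km+[S]) = 0.4692 ⇒ [S] = 0.50 × 0.4692/(1 − 0.4692) = 0.442 mM.

0.442 mM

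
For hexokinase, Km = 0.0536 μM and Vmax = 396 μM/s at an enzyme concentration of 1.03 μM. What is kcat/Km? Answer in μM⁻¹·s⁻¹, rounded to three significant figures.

7170 μM⁻¹·s⁻¹

kcat = Vmax/[E]total = 396/1.03 = 384 s⁻¹.
kcat/Km = 384/0.0536 = 7170 μM⁻¹·s⁻¹.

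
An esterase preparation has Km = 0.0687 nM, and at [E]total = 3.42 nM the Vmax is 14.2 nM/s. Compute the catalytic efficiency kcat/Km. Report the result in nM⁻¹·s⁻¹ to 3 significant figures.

60.4 nM⁻¹·s⁻¹

kcat = Vmax/[E]total = 14.2/3.42 = 4.15 s⁻¹.
kcat/Km = 4.15/0.0687 = 60.4 nM⁻¹·s⁻¹.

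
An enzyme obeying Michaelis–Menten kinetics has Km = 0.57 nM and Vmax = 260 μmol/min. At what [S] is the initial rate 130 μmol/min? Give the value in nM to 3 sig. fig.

0.570 nM

Rearranging v = Vmax[S]/(Km+[S]) gives [S] = Km·v/(Vmax − v).
[S] = 0.57 × 130 / (260 − 130) = 74.10/130.0 = 0.570 nM.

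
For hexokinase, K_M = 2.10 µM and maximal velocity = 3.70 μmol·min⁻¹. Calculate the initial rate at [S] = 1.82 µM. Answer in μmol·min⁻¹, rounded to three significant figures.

[S]/(Km+[S]) = 1.82/3.920 = 0.4643, the fractional saturation.
v = 0.4643 × Vmax = 0.4643 × 3.70 = 1.72 μmol·min⁻¹.

1.72 μmol·min⁻¹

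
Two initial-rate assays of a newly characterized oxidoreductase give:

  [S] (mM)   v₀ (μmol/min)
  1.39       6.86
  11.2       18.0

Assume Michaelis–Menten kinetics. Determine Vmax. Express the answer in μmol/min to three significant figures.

23.4 μmol/min

From v = Vmax[S]/(Km+[S]), each point gives Vmax = v(Km+[S])/[S].
Equating: 6.86(Km+1.39)/1.39 = 18.0(Km+11.2)/11.2.
4.935·Km + 6.86 = 1.607·Km + 18.0, so (4.935 − 1.607)·Km = 18.0 − 6.86.
Km = 11.14/3.328 = 3.35 mM; then Vmax = 6.86(3.35+1.39)/1.39 = 23.4 μmol/min.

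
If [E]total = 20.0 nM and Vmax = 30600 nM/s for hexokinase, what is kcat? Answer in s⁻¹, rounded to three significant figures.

1530 s⁻¹

kcat = Vmax/[E]total = 30600 nM/s / 20.0 nM = 1530 s⁻¹.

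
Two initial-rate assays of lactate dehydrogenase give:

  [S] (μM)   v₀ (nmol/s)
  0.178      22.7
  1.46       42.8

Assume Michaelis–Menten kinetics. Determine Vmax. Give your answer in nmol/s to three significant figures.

From v = Vmax[S]/(Km+[S]), each point gives Vmax = v(Km+[S])/[S].
Equating: 22.7(Km+0.178)/0.178 = 42.8(Km+1.46)/1.46.
127.5·Km + 22.7 = 29.32·Km + 42.8, so (127.5 − 29.32)·Km = 42.8 − 22.7.
Km = 20.10/98.21 = 0.205 μM; then Vmax = 22.7(0.205+0.178)/0.178 = 48.8 nmol/s.

48.8 nmol/s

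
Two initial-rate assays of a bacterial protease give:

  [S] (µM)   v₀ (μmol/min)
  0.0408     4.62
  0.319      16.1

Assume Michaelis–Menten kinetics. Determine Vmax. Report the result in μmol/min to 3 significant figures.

25.3 μmol/min

From v = Vmax[S]/(Km+[S]), each point gives Vmax = v(Km+[S])/[S].
Equating: 4.62(Km+0.0408)/0.0408 = 16.1(Km+0.319)/0.319.
113.2·Km + 4.62 = 50.47·Km + 16.1, so (113.2 − 50.47)·Km = 16.1 − 4.62.
Km = 11.48/62.77 = 0.183 µM; then Vmax = 4.62(0.183+0.0408)/0.0408 = 25.3 μmol/min.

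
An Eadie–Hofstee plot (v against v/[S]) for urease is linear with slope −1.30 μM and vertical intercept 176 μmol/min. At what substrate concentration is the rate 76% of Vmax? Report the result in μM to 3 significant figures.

The Eadie–Hofstee slope gives Km = 1.30 μM (slope = −Km).
v/Vmax = [S]/(Km+[S]) = 0.76 ⇒ [S] = Km·0.76/(1−0.76) = 1.30 × 3.167 = 4.12 μM.

4.12 μM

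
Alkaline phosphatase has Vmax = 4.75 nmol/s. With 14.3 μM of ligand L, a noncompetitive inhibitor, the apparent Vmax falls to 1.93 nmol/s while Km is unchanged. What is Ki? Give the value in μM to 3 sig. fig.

9.79 μM

Noncompetitive: Vmax,app = Vmax/α with α = 1 + [I]/Ki.
α = Vmax/Vmax,app = 4.75/1.93 = 2.461.
Ki = [I]/(α − 1) = 14.3/1.461 = 9.79 μM.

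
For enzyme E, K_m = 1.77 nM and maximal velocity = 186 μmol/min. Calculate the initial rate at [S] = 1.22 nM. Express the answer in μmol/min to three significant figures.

[S]/(Km+[S]) = 1.22/2.990 = 0.4080, the fractional saturation.
v = 0.4080 × Vmax = 0.4080 × 186 = 75.9 μmol/min.

75.9 μmol/min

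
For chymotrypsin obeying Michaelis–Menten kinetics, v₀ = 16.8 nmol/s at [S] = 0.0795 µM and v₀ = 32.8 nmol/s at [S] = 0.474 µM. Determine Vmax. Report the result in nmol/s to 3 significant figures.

40.6 nmol/s

From v = Vmax[S]/(Km+[S]), each point gives Vmax = v(Km+[S])/[S].
Equating: 16.8(Km+0.0795)/0.0795 = 32.8(Km+0.474)/0.474.
211.3·Km + 16.8 = 69.20·Km + 32.8, so (211.3 − 69.20)·Km = 32.8 − 16.8.
Km = 16.00/142.1 = 0.113 µM; then Vmax = 16.8(0.113+0.0795)/0.0795 = 40.6 nmol/s.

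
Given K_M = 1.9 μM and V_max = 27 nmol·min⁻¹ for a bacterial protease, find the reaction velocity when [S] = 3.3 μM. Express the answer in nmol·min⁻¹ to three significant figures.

17.1 nmol·min⁻¹

v = Vmax·[S]/(Km + [S]) = 27 × 3.3 / (1.9 + 3.3)
  = 89.10 / 5.200 = 17.1 nmol·min⁻¹.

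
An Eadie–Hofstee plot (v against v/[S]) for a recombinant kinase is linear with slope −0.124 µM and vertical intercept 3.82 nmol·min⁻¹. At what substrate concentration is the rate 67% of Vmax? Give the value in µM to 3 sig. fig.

0.252 µM

The Eadie–Hofstee slope gives Km = 0.124 µM (slope = −Km).
v/Vmax = [S]/(Km+[S]) = 0.67 ⇒ [S] = Km·0.67/(1−0.67) = 0.124 × 2.030 = 0.252 µM.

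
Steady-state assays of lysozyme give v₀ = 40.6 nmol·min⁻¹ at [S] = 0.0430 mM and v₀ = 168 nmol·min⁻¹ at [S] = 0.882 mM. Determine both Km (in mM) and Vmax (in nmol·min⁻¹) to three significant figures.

Km = 0.169 mM; Vmax = 200 nmol·min⁻¹

In reciprocal form, 1/v = (Km/Vmax)·(1/[S]) + 1/Vmax. The two points give (1/[S], 1/v) = (23.26, 0.02463) and (1.134, 0.005952).
Slope = (0.02463 − 0.005952)/(23.26 − 1.134) = 0.0008443; intercept = 0.02463 − 0.0008443×23.26 = 0.004995.
Vmax = 1/intercept = 200 nmol·min⁻¹; Km = slope × Vmax = 0.0008443 × 200 = 0.169 mM.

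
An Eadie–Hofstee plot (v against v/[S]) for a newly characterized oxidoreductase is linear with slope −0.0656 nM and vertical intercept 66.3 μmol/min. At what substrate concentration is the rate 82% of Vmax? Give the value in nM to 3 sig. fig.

The Eadie–Hofstee slope gives Km = 0.0656 nM (slope = −Km).
v/Vmax = [S]/(Km+[S]) = 0.82 ⇒ [S] = Km·0.82/(1−0.82) = 0.0656 × 4.556 = 0.299 nM.

0.299 nM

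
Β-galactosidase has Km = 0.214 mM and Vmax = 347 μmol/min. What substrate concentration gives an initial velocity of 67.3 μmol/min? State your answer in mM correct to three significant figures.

0.0515 mM

The required fractional saturation is v/Vmax = 67.3/347 = 0.1939.
Then [S]/(Km+[S]) = 0.1939 ⇒ [S] = 0.214 × 0.1939/(1 − 0.1939) = 0.0515 mM.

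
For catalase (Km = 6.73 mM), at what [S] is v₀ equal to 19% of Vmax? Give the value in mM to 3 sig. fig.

1.58 mM

v/Vmax = [S]/(Km+[S]) = 0.19, so [S] = Km·0.19/(1 − 0.19) = 6.73 × 0.2346.
[S] = 1.58 mM.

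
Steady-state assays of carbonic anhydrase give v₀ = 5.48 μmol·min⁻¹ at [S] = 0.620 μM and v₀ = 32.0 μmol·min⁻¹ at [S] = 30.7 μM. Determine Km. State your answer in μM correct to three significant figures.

In reciprocal form, 1/v = (Km/Vmax)·(1/[S]) + 1/Vmax. The two points give (1/[S], 1/v) = (1.613, 0.1825) and (0.03257, 0.03125).
Slope = (0.1825 − 0.03125)/(1.613 − 0.03257) = 0.09570; intercept = 0.1825 − 0.09570×1.613 = 0.02813.
Vmax = 1/intercept = 35.5 μmol·min⁻¹; Km = slope × Vmax = 0.09570 × 35.5 = 3.40 μM.

3.40 μM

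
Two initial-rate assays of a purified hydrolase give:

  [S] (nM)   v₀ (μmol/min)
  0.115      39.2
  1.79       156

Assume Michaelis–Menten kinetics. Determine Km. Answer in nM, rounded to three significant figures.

In reciprocal form, 1/v = (Km/Vmax)·(1/[S]) + 1/Vmax. The two points give (1/[S], 1/v) = (8.696, 0.02551) and (0.5587, 0.006410).
Slope = (0.02551 − 0.006410)/(8.696 − 0.5587) = 0.002347; intercept = 0.02551 − 0.002347×8.696 = 0.005099.
Vmax = 1/intercept = 196 μmol/min; Km = slope × Vmax = 0.002347 × 196 = 0.460 nM.

0.460 nM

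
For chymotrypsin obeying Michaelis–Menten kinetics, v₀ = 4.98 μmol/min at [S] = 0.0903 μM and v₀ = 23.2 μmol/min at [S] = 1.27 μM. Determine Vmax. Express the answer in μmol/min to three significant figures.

32.2 μmol/min

In reciprocal form, 1/v = (Km/Vmax)·(1/[S]) + 1/Vmax. The two points give (1/[S], 1/v) = (11.07, 0.2008) and (0.7874, 0.04310).
Slope = (0.2008 − 0.04310)/(11.07 − 0.7874) = 0.01533; intercept = 0.2008 − 0.01533×11.07 = 0.03103.
Vmax = 1/intercept = 32.2 μmol/min; Km = slope × Vmax = 0.01533 × 32.2 = 0.494 μM.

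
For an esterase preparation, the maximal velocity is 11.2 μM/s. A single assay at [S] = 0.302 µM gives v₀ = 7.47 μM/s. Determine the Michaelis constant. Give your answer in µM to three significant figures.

From v = Vmax[S]/(Km+[S]), Km = [S](Vmax − v)/v.
Km = 0.302 × (11.2 − 7.47) / 7.47 = 1.126/7.47 = 0.151 µM.

0.151 µM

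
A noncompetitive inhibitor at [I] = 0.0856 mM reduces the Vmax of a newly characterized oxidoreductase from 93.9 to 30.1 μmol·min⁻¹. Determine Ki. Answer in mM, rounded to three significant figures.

Noncompetitive: Vmax,app = Vmax/α with α = 1 + [I]/Ki.
α = Vmax/Vmax,app = 93.9/30.1 = 3.120.
Since α = 1 + [I]/Ki, [I]/Ki = 3.120 − 1 = 2.120 and Ki = 0.0856/2.120 = 0.0404 mM.

0.0404 mM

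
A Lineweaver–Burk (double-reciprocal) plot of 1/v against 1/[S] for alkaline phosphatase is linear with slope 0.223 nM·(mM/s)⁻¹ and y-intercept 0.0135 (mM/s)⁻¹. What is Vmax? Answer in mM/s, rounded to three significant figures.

74.1 mM/s

The y-intercept of a Lineweaver–Burk plot equals 1/Vmax, so Vmax = 1/0.0135 = 74.1 mM/s.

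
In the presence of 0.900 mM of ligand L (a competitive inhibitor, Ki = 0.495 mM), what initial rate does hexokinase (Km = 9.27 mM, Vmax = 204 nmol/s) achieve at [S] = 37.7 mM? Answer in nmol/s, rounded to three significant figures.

α = 1 + [I]/Ki = 1 + 0.900/0.495 = 2.818.
For a competitive inhibitor, Vmax is unchanged and the apparent Km becomes α·Km: Km,app = 26.1 mM, Vmax,app = 204 nmol/s.
v = Vmax,app·[S]/(Km,app + [S]) = 204 × 37.7/(26.1 + 37.7) = 120 nmol/s.

120 nmol/s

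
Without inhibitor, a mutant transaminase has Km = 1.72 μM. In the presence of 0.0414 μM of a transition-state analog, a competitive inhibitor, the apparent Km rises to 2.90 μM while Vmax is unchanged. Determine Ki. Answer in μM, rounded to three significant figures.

Competitive: Km,app = α·Km with α = 1 + [I]/Ki.
α = Km,app/Km = 2.90/1.72 = 1.686.
Since α = 1 + [I]/Ki, [I]/Ki = 1.686 − 1 = 0.6860 and Ki = 0.0414/0.6860 = 0.0603 μM.

0.0603 μM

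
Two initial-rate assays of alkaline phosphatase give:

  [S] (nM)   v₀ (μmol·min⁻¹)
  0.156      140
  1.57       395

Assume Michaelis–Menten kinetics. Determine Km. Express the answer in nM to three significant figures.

From v = Vmax[S]/(Km+[S]), each point gives Vmax = v(Km+[S])/[S].
Equating: 140(Km+0.156)/0.156 = 395(Km+1.57)/1.57.
897.4·Km + 140 = 251.6·Km + 395, so (897.4 − 251.6)·Km = 395 − 140.
Km = 255.0/645.8 = 0.395 nM; then Vmax = 140(0.395+0.156)/0.156 = 494 μmol·min⁻¹.

0.395 nM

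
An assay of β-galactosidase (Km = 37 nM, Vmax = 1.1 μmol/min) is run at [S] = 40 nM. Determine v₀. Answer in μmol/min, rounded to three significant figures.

0.571 μmol/min

[S]/(Km+[S]) = 40/77.00 = 0.5195, the fractional saturation.
v = 0.5195 × Vmax = 0.5195 × 1.1 = 0.571 μmol/min.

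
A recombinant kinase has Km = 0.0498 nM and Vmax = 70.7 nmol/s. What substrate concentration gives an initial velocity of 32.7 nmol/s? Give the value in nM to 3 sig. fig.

0.0429 nM

The required fractional saturation is v/Vmax = 32.7/70.7 = 0.4625.
Then [S]/(Km+[S]) = 0.4625 ⇒ [S] = 0.0498 × 0.4625/(1 − 0.4625) = 0.0429 nM.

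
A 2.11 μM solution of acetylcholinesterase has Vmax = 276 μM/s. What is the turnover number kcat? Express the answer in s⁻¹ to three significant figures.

kcat = Vmax/[E]total = 276 μM/s / 2.11 μM = 131 s⁻¹.

131 s⁻¹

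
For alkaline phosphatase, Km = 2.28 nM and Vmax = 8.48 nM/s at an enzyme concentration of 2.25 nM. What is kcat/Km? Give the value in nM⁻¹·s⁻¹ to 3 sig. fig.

kcat = Vmax/[E]total = 8.48/2.25 = 3.77 s⁻¹.
kcat/Km = 3.77/2.28 = 1.65 nM⁻¹·s⁻¹.

1.65 nM⁻¹·s⁻¹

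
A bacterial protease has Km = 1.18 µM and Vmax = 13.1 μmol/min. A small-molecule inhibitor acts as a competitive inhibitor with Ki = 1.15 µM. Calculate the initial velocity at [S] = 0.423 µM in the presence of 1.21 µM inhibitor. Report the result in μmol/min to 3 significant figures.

With α = 1 + [I]/Ki = 1 + 1.21/1.15 = 2.052, the competitive rate law is v = Vmax[S] / (αKm + [S]).
v = 13.1×0.423 / (2.052×1.18 + 0.423) = 5.541/2.845 = 1.95 μmol/min.

1.95 μmol/min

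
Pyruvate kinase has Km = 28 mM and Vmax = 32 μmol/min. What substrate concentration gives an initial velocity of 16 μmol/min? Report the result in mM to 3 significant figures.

28.0 mM

Rearranging v = Vmax[S]/(Km+[S]) gives [S] = Km·v/(Vmax − v).
[S] = 28 × 16 / (32 − 16) = 448.0/16.00 = 28.0 mM.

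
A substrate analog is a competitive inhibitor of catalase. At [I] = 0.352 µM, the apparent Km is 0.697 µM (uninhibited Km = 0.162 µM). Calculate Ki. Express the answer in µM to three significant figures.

0.107 µM

Competitive: Km,app = α·Km with α = 1 + [I]/Ki.
α = Km,app/Km = 0.697/0.162 = 4.302.
Ki = [I]/(α − 1) = 0.352/3.302 = 0.107 µM.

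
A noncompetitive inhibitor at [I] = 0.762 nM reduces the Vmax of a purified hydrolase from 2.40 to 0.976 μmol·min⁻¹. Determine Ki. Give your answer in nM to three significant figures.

0.522 nM

Noncompetitive: Vmax,app = Vmax/α with α = 1 + [I]/Ki.
α = Vmax/Vmax,app = 2.40/0.976 = 2.459.
Since α = 1 + [I]/Ki, [I]/Ki = 2.459 − 1 = 1.459 and Ki = 0.762/1.459 = 0.522 nM.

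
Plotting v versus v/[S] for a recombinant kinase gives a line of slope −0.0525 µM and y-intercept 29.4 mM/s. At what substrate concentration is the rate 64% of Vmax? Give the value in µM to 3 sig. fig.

0.0933 µM

The Eadie–Hofstee slope gives Km = 0.0525 µM (slope = −Km).
v/Vmax = [S]/(Km+[S]) = 0.64 ⇒ [S] = Km·0.64/(1−0.64) = 0.0525 × 1.778 = 0.0933 µM.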